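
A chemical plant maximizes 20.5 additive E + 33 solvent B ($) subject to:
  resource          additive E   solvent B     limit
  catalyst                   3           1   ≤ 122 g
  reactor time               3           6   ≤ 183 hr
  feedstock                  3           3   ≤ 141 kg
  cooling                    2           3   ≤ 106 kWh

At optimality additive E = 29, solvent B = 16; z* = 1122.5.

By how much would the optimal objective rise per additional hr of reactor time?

Check each constraint at x*: catalyst 103/122 (slack 19); reactor time 183/183 (tight); feedstock 135/141 (slack 6); cooling 106/106 (tight).
Slack constraints have shadow price 0 (complementary slackness).
Dual feasibility on the basic columns requires 3·y_reactor time + 2·y_cooling = 20.5, 6·y_reactor time + 3·y_cooling = 33.
Solving: y_reactor time = 1.5, y_cooling = 8.
Shadow price of reactor time = 1.5.

1.5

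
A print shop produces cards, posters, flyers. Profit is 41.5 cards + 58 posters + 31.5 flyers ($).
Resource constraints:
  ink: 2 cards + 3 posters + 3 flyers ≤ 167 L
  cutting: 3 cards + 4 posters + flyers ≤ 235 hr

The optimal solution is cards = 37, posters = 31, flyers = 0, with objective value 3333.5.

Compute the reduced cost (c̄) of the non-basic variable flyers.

Both ink and cutting are binding at x*.
The binding rows give the dual system: 2·y_ink + 3·y_cutting = 41.5 and 3·y_ink + 4·y_cutting = 58.
This yields shadow prices y_ink = 8, y_cutting = 8.5.
Reduced cost of flyers: c₃ − yᵀa₃ = 31.5 − (8·3 + 8.5·1) = 31.5 − 32.5 = -1.

-1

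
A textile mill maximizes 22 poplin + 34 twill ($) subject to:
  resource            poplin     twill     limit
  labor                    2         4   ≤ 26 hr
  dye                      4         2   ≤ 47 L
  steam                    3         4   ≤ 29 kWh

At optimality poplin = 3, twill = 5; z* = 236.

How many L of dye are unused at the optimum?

dye used = 4·3 + 2·5 = 22; slack = 47 − 22 = 25.

25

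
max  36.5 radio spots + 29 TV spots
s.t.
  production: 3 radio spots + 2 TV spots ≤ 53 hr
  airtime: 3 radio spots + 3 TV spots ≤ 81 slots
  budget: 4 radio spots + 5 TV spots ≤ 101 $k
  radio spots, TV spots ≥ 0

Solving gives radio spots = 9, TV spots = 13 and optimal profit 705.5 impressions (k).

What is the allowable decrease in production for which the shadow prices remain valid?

Binding constraints: production, budget. The basis is B = [[3,2],[4,5]] with det 7.
Per unit decrease in production, x* moves by d = (-0.7143, 0.5714).
The basis stays optimal until radio spots reaches 0; allowable decrease = 12.6 hr.

12.6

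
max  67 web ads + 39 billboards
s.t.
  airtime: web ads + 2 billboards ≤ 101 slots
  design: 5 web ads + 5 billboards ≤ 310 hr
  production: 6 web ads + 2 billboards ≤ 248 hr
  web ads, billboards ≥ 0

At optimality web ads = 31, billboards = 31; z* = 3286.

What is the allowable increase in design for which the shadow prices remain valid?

16

Binding constraints: design, production. The basis is B = [[5,5],[6,2]] with det -20.
Per unit increase in design, x* moves by d = (-0.1, 0.3).
The basis stays optimal until airtime becomes binding; allowable increase = 16 hr.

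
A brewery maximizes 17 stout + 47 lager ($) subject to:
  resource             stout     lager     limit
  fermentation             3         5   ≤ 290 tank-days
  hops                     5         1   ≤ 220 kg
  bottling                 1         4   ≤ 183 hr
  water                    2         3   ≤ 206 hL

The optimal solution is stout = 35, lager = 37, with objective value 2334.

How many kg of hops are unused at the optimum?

8

hops used = 5·35 + 1·37 = 212; slack = 220 − 212 = 8.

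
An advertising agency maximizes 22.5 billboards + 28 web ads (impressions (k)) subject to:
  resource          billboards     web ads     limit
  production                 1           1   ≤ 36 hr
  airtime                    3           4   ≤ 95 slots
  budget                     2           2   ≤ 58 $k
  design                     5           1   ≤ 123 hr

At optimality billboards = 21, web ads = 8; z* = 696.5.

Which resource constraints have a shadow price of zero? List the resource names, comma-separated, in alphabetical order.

design, production

production: 29/36 (slack 7)
airtime: 95/95 (binding)
budget: 58/58 (binding)
design: 113/123 (slack 10)
By complementary slackness, a constraint with positive slack has shadow price 0 → design, production.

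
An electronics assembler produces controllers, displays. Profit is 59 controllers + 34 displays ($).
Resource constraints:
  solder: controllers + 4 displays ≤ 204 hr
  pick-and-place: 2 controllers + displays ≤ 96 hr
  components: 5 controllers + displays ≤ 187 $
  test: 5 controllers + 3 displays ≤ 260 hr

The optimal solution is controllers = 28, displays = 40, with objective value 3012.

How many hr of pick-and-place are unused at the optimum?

pick-and-place used = 2·28 + 1·40 = 96; slack = 96 − 96 = 0.

0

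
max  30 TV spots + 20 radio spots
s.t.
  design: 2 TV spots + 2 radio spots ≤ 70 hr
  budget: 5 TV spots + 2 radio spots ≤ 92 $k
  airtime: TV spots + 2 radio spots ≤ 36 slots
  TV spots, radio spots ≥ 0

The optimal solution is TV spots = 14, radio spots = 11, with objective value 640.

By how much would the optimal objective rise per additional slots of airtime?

5

At the optimum: design uses 50 of 70 (slack = 20); budget uses 92 of 92 (binding); airtime uses 36 of 36 (binding).
Since design is not tight, its dual is 0.
From A_Bᵀ y = c: 5·y_budget + 1·y_airtime = 30; 2·y_budget + 2·y_airtime = 20.
This yields shadow prices y_budget = 5, y_airtime = 5.
Shadow price of airtime = 5.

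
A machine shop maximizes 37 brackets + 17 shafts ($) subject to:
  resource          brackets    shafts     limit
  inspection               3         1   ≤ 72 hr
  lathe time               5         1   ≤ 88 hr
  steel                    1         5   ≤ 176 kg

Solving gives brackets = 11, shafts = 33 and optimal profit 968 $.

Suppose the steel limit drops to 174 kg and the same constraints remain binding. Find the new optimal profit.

At the optimum: inspection uses 66 of 72 (slack = 6); lathe time uses 88 of 88 (binding); steel uses 176 of 176 (binding).
Slack constraints have shadow price 0 (complementary slackness).
Dual feasibility on the basic columns requires 5·y_lathe time + 1·y_steel = 37, 1·y_lathe time + 5·y_steel = 17.
This yields shadow prices y_lathe time = 7, y_steel = 2.
Δz = y_steel·Δb = 2 × (-2) = -4, so new z* = 968 − 4 = 964.

964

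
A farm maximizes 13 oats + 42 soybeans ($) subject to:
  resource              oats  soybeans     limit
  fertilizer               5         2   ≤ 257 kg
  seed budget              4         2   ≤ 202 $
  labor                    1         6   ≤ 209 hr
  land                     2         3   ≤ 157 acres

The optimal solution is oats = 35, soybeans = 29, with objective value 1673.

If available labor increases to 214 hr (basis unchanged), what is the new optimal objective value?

1698

Binding: labor and land. Non-binding: fertilizer (24 unused), seed budget (4 unused).
Slack constraints have shadow price 0 (complementary slackness).
Dual feasibility on the basic columns requires 1·y_labor + 2·y_land = 13, 6·y_labor + 3·y_land = 42.
Solving: y_labor = 5, y_land = 4.
Δz = y_labor·Δb = 5 × (5) = 25, so new z* = 1673 + 25 = 1698.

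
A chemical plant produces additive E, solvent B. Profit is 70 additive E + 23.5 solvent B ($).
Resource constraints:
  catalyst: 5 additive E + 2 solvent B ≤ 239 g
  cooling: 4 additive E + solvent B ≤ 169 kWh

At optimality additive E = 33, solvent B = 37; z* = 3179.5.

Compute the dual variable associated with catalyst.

Both catalyst and cooling are binding at x*.
The binding rows give the dual system: 5·y_catalyst + 4·y_cooling = 70 and 2·y_catalyst + 1·y_cooling = 23.5.
This yields shadow prices y_catalyst = 8, y_cooling = 7.5.
Shadow price of catalyst = 8.

8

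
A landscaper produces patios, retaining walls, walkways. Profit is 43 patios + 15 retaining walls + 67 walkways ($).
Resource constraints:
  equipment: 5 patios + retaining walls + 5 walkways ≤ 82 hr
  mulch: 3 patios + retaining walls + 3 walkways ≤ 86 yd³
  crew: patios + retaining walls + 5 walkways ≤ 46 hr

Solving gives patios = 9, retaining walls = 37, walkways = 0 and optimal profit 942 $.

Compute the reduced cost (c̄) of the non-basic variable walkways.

Check each constraint at x*: equipment 82/82 (tight); mulch 64/86 (slack 22); crew 46/46 (tight).
Slack constraints have shadow price 0 (complementary slackness).
From A_Bᵀ y = c: 5·y_equipment + 1·y_crew = 43; 1·y_equipment + 1·y_crew = 15.
→ y_equipment = 7 and y_crew = 8.
Reduced cost of walkways: c₃ − yᵀa₃ = 67 − (7·5 + 8·5) = 67 − 75 = -8.

-8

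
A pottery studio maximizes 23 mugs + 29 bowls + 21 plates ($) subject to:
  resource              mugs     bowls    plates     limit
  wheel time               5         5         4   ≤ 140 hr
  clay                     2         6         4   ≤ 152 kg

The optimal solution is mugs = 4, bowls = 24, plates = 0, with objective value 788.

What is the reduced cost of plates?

-1

Check each constraint at x*: wheel time 140/140 (tight); clay 152/152 (tight).
From A_Bᵀ y = c: 5·y_wheel time + 2·y_clay = 23; 5·y_wheel time + 6·y_clay = 29.
Solving: y_wheel time = 4, y_clay = 1.5.
Reduced cost of plates: c₃ − yᵀa₃ = 21 − (4·4 + 1.5·4) = 21 − 22 = -1.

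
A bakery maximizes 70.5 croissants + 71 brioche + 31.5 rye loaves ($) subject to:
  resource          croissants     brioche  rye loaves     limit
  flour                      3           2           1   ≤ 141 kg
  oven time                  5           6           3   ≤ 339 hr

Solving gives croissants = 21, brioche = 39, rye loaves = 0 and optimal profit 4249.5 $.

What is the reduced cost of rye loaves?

Both flour and oven time are binding at x*.
From A_Bᵀ y = c: 3·y_flour + 5·y_oven time = 70.5; 2·y_flour + 6·y_oven time = 71.
This yields shadow prices y_flour = 8.5, y_oven time = 9.
Reduced cost of rye loaves: c₃ − yᵀa₃ = 31.5 − (8.5·1 + 9·3) = 31.5 − 35.5 = -4.

-4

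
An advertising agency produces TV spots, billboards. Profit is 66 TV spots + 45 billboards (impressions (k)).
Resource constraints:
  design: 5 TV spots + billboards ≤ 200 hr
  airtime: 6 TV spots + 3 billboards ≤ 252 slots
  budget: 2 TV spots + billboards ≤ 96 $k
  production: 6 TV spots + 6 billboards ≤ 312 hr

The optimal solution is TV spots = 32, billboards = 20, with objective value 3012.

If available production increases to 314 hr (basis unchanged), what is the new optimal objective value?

Binding: airtime and production. Non-binding: design (20 unused), budget (12 unused).
By complementary slackness, y = 0 for the non-binding constraints.
Dual feasibility on the basic columns requires 6·y_airtime + 6·y_production = 66, 3·y_airtime + 6·y_production = 45.
→ y_airtime = 7 and y_production = 4.
Δz = y_production·Δb = 4 × (2) = 8, so new z* = 3012 + 8 = 3020.

3020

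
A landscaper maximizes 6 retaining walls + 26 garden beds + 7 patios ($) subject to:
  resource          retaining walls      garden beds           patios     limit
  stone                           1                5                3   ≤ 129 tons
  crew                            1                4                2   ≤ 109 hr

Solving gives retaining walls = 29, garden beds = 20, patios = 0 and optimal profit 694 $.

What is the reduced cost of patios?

At the optimum: stone uses 129 of 129 (binding); crew uses 109 of 109 (binding).
The binding rows give the dual system: 1·y_stone + 1·y_crew = 6 and 5·y_stone + 4·y_crew = 26.
→ y_stone = 2 and y_crew = 4.
Reduced cost of patios: c₃ − yᵀa₃ = 7 − (2·3 + 4·2) = 7 − 14 = -7.

-7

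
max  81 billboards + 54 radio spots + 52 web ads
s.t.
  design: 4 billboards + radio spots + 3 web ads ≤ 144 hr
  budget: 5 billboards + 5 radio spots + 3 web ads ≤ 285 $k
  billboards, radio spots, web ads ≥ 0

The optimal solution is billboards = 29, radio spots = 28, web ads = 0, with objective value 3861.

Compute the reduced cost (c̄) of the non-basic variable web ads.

At the optimum: design uses 144 of 144 (binding); budget uses 285 of 285 (binding).
From A_Bᵀ y = c: 4·y_design + 5·y_budget = 81; 1·y_design + 5·y_budget = 54.
This yields shadow prices y_design = 9, y_budget = 9.
Reduced cost of web ads: c₃ − yᵀa₃ = 52 − (9·3 + 9·3) = 52 − 54 = -2.

-2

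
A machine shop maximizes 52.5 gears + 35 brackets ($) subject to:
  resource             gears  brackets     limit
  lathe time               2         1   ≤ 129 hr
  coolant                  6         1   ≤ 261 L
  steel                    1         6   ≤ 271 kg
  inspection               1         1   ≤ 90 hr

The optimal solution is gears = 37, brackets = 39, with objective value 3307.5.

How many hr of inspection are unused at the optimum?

14

inspection used = 1·37 + 1·39 = 76; slack = 90 − 76 = 14.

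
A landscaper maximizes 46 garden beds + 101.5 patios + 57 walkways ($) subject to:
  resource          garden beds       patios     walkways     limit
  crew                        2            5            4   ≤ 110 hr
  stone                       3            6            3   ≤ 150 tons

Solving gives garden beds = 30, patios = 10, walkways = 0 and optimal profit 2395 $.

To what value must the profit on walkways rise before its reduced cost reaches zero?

65

Both crew and stone are binding at x*.
The binding rows give the dual system: 2·y_crew + 3·y_stone = 46 and 5·y_crew + 6·y_stone = 101.5.
This yields shadow prices y_crew = 9.5, y_stone = 9.
walkways enters the basis when its profit ≥ yᵀa₃ = 9.5·4 + 9·3 = 65.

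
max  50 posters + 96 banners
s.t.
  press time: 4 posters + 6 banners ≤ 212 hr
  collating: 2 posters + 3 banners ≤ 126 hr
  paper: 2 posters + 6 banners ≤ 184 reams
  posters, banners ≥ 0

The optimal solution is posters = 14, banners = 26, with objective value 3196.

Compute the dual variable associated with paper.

Check each constraint at x*: press time 212/212 (tight); collating 106/126 (slack 20); paper 184/184 (tight).
Slack constraints have shadow price 0 (complementary slackness).
From A_Bᵀ y = c: 4·y_press time + 2·y_paper = 50; 6·y_press time + 6·y_paper = 96.
This yields shadow prices y_press time = 9, y_paper = 7.
Shadow price of paper = 7.

7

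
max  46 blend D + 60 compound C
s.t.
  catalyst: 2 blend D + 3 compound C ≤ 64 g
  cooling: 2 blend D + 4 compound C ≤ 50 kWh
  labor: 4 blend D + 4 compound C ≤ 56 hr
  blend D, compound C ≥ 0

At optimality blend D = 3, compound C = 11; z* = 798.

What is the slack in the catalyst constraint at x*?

25

catalyst used = 2·3 + 3·11 = 39; slack = 64 − 39 = 25.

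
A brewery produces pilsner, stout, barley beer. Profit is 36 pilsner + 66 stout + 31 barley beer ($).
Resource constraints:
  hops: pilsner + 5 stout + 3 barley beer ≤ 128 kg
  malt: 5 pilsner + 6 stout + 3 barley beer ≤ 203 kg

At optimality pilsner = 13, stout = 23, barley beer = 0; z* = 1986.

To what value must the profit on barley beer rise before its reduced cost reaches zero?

Check each constraint at x*: hops 128/128 (tight); malt 203/203 (tight).
From A_Bᵀ y = c: 1·y_hops + 5·y_malt = 36; 5·y_hops + 6·y_malt = 66.
This yields shadow prices y_hops = 6, y_malt = 6.
barley beer enters the basis when its profit ≥ yᵀa₃ = 6·3 + 6·3 = 36.

36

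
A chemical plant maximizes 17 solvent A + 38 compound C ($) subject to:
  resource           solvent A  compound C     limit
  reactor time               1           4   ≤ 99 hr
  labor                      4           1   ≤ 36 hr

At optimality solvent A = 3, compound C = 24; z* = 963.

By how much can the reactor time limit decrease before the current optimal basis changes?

Binding constraints: reactor time, labor. The basis is B = [[1,4],[4,1]] with det -15.
Per unit decrease in reactor time, x* moves by d = (0.0667, -0.2667).
The basis stays optimal until compound C reaches 0; allowable decrease = 90 hr.

90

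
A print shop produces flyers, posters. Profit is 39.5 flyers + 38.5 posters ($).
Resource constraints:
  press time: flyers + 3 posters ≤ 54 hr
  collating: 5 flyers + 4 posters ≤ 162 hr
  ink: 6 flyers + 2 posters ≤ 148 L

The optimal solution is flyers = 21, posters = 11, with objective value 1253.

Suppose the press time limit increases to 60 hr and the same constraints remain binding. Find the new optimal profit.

1310

Binding: press time and ink. Non-binding: collating (13 unused).
Slack constraints have shadow price 0 (complementary slackness).
The binding rows give the dual system: 1·y_press time + 6·y_ink = 39.5 and 3·y_press time + 2·y_ink = 38.5.
This yields shadow prices y_press time = 9.5, y_ink = 5.
Δz = y_press time·Δb = 9.5 × (6) = 57, so new z* = 1253 + 57 = 1310.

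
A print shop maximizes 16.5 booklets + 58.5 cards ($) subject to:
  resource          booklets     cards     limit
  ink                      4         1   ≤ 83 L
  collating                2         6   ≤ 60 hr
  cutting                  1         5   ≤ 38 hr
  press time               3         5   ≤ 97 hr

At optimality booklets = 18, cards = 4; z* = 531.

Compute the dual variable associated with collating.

6

Binding: collating and cutting. Non-binding: ink (7 unused), press time (23 unused).
Slack constraints have shadow price 0 (complementary slackness).
The binding rows give the dual system: 2·y_collating + 1·y_cutting = 16.5 and 6·y_collating + 5·y_cutting = 58.5.
Solving: y_collating = 6, y_cutting = 4.5.
Shadow price of collating = 6.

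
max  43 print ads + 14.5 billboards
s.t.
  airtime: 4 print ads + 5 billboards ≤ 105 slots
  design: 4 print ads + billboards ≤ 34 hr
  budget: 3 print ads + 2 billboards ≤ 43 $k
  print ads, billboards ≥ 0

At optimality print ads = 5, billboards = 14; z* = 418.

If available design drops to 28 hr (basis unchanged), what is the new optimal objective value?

Binding: design and budget. Non-binding: airtime (15 unused).
Slack constraints have shadow price 0 (complementary slackness).
Dual feasibility on the basic columns requires 4·y_design + 3·y_budget = 43, 1·y_design + 2·y_budget = 14.5.
This yields shadow prices y_design = 8.5, y_budget = 3.
Δz = y_design·Δb = 8.5 × (-6) = -51, so new z* = 418 − 51 = 367.

367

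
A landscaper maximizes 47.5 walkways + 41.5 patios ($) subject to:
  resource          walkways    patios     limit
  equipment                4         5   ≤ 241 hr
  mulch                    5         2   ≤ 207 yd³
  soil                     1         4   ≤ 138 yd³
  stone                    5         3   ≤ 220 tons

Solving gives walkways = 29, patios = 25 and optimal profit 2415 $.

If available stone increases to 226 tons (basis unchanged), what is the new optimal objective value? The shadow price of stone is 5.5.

2448

Δb = 6, so new z* = 2415 + (5.5)·(6) = 2415 + 33 = 2448.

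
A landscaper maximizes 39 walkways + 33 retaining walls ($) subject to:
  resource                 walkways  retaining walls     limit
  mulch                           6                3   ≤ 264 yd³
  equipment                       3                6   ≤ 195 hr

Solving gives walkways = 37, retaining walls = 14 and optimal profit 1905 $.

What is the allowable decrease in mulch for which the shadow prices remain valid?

Binding constraints: mulch, equipment. The basis is B = [[6,3],[3,6]] with det 27.
Per unit decrease in mulch, x* moves by d = (-0.2222, 0.1111).
The basis stays optimal until walkways reaches 0; allowable decrease = 166.5 yd³.

166.5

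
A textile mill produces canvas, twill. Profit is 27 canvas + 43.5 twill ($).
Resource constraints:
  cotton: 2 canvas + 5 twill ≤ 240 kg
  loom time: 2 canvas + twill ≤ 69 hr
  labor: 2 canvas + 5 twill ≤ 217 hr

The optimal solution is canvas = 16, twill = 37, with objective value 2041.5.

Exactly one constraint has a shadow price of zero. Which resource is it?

cotton

cotton: 217/240 (slack 23)
loom time: 69/69 (binding)
labor: 217/217 (binding)
By complementary slackness, a constraint with positive slack has shadow price 0 → cotton.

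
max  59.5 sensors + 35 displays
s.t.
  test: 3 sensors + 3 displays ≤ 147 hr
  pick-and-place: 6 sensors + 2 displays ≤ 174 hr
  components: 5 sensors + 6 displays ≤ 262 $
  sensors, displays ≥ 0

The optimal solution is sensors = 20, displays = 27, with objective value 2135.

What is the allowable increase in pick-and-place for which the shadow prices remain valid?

Binding constraints: pick-and-place, components. The basis is B = [[6,2],[5,6]] with det 26.
Per unit increase in pick-and-place, x* moves by d = (0.2308, -0.1923).
The basis stays optimal until test becomes binding; allowable increase = 52 hr.

52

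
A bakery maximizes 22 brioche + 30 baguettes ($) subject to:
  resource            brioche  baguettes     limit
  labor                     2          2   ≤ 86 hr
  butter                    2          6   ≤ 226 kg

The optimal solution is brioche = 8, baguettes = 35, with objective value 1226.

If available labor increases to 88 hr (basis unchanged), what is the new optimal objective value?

1244

Both labor and butter are binding at x*.
From A_Bᵀ y = c: 2·y_labor + 2·y_butter = 22; 2·y_labor + 6·y_butter = 30.
This yields shadow prices y_labor = 9, y_butter = 2.
Δz = y_labor·Δb = 9 × (2) = 18, so new z* = 1226 + 18 = 1244.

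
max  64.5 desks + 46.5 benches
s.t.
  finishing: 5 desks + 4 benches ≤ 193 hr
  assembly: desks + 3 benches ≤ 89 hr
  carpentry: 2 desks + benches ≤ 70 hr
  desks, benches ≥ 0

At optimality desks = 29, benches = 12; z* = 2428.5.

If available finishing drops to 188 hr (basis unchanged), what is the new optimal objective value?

At the optimum: finishing uses 193 of 193 (binding); assembly uses 65 of 89 (slack = 24); carpentry uses 70 of 70 (binding).
Slack constraints have shadow price 0 (complementary slackness).
The binding rows give the dual system: 5·y_finishing + 2·y_carpentry = 64.5 and 4·y_finishing + 1·y_carpentry = 46.5.
Solving: y_finishing = 9.5, y_carpentry = 8.5.
Δz = y_finishing·Δb = 9.5 × (-5) = -47.5, so new z* = 2428.5 − 47.5 = 2381.

2381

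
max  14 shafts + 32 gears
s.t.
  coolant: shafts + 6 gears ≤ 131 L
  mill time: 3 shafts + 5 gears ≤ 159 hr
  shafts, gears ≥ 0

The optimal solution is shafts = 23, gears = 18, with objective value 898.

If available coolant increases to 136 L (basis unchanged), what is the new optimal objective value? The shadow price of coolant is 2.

Δb = 5, so new z* = 898 + (2)·(5) = 898 + 10 = 908.

908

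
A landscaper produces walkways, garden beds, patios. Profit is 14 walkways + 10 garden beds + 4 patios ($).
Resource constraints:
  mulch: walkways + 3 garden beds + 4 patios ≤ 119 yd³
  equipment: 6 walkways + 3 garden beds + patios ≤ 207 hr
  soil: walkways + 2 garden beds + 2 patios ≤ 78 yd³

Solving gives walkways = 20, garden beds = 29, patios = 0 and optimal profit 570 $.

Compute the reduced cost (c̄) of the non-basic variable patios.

-2

At the optimum: mulch uses 107 of 119 (slack = 12); equipment uses 207 of 207 (binding); soil uses 78 of 78 (binding).
Slack constraints have shadow price 0 (complementary slackness).
The binding rows give the dual system: 6·y_equipment + 1·y_soil = 14 and 3·y_equipment + 2·y_soil = 10.
This yields shadow prices y_equipment = 2, y_soil = 2.
Reduced cost of patios: c₃ − yᵀa₃ = 4 − (2·1 + 2·2) = 4 − 6 = -2.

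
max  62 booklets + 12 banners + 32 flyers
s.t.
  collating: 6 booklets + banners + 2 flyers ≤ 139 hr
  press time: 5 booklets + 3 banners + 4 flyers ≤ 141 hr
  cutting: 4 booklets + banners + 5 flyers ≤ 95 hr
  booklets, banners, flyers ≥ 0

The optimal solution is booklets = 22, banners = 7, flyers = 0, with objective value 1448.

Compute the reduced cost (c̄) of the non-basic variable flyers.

Check each constraint at x*: collating 139/139 (tight); press time 131/141 (slack 10); cutting 95/95 (tight).
Slack constraints have shadow price 0 (complementary slackness).
Dual feasibility on the basic columns requires 6·y_collating + 4·y_cutting = 62, 1·y_collating + 1·y_cutting = 12.
Solving: y_collating = 7, y_cutting = 5.
Reduced cost of flyers: c₃ − yᵀa₃ = 32 − (7·2 + 5·5) = 32 − 39 = -7.

-7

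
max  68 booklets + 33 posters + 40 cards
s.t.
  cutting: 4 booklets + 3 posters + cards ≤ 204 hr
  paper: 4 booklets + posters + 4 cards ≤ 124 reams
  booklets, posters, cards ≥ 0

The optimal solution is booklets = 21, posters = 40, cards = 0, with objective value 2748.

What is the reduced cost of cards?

At the optimum: cutting uses 204 of 204 (binding); paper uses 124 of 124 (binding).
The binding rows give the dual system: 4·y_cutting + 4·y_paper = 68 and 3·y_cutting + 1·y_paper = 33.
This yields shadow prices y_cutting = 8, y_paper = 9.
Reduced cost of cards: c₃ − yᵀa₃ = 40 − (8·1 + 9·4) = 40 − 44 = -4.

-4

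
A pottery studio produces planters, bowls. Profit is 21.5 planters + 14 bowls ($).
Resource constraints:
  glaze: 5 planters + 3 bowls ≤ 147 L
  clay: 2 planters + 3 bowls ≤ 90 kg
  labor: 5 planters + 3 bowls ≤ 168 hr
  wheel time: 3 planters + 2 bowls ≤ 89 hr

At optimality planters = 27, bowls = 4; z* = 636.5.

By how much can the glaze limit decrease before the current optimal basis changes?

4.8

Binding constraints: glaze, wheel time. The basis is B = [[5,3],[3,2]] with det 1.
Per unit decrease in glaze, x* moves by d = (-2, 3).
The basis stays optimal until clay becomes binding; allowable decrease = 4.8 L.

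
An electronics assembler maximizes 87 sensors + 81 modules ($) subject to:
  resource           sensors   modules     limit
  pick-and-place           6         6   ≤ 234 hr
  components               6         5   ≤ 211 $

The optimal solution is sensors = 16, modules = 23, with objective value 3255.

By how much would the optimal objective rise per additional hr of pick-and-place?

Both pick-and-place and components are binding at x*.
From A_Bᵀ y = c: 6·y_pick-and-place + 6·y_components = 87; 6·y_pick-and-place + 5·y_components = 81.
→ y_pick-and-place = 8.5 and y_components = 6.
Shadow price of pick-and-place = 8.5.

8.5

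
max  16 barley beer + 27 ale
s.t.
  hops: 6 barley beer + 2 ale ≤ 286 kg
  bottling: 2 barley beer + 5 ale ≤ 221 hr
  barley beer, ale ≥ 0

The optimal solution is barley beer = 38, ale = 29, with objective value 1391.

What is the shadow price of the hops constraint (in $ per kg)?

Check each constraint at x*: hops 286/286 (tight); bottling 221/221 (tight).
From A_Bᵀ y = c: 6·y_hops + 2·y_bottling = 16; 2·y_hops + 5·y_bottling = 27.
This yields shadow prices y_hops = 1, y_bottling = 5.
Shadow price of hops = 1.

1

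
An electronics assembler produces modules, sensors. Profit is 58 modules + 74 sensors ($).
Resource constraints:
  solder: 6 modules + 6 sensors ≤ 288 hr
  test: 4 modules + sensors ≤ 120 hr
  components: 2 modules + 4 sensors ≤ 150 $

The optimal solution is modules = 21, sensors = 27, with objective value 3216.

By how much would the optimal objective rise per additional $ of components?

8

Binding: solder and components. Non-binding: test (9 unused).
Slack constraints have shadow price 0 (complementary slackness).
Dual feasibility on the basic columns requires 6·y_solder + 2·y_components = 58, 6·y_solder + 4·y_components = 74.
→ y_solder = 7 and y_components = 8.
Shadow price of components = 8.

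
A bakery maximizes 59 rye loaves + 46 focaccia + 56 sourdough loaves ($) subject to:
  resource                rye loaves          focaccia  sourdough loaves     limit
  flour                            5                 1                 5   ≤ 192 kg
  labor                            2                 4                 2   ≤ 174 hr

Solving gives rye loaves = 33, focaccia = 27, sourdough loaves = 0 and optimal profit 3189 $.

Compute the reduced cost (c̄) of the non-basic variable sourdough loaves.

Check each constraint at x*: flour 192/192 (tight); labor 174/174 (tight).
Dual feasibility on the basic columns requires 5·y_flour + 2·y_labor = 59, 1·y_flour + 4·y_labor = 46.
→ y_flour = 8 and y_labor = 9.5.
Reduced cost of sourdough loaves: c₃ − yᵀa₃ = 56 − (8·5 + 9.5·2) = 56 − 59 = -3.

-3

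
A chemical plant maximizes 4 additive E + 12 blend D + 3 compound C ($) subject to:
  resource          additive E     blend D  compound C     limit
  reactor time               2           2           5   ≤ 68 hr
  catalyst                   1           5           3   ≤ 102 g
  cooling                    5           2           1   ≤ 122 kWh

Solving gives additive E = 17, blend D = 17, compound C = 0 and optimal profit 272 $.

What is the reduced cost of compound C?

-8

At the optimum: reactor time uses 68 of 68 (binding); catalyst uses 102 of 102 (binding); cooling uses 119 of 122 (slack = 3).
By complementary slackness, y = 0 for the non-binding constraint.
The binding rows give the dual system: 2·y_reactor time + 1·y_catalyst = 4 and 2·y_reactor time + 5·y_catalyst = 12.
This yields shadow prices y_reactor time = 1, y_catalyst = 2.
Reduced cost of compound C: c₃ − yᵀa₃ = 3 − (1·5 + 2·3) = 3 − 11 = -8.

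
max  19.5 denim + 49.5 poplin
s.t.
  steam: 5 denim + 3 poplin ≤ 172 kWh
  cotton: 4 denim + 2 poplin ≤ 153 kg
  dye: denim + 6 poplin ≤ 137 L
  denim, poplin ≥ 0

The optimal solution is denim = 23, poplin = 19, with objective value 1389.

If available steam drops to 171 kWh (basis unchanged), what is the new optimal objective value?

1386.5

Check each constraint at x*: steam 172/172 (tight); cotton 130/153 (slack 23); dye 137/137 (tight).
Since cotton is not tight, its dual is 0.
Dual feasibility on the basic columns requires 5·y_steam + 1·y_dye = 19.5, 3·y_steam + 6·y_dye = 49.5.
→ y_steam = 2.5 and y_dye = 7.
Δz = y_steam·Δb = 2.5 × (-1) = -2.5, so new z* = 1389 − 2.5 = 1386.5.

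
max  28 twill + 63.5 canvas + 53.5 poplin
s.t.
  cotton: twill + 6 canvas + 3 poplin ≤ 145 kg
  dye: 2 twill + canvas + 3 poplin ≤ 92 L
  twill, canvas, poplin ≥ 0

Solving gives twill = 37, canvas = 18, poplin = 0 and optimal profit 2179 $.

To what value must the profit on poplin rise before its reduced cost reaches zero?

55.5

Check each constraint at x*: cotton 145/145 (tight); dye 92/92 (tight).
From A_Bᵀ y = c: 1·y_cotton + 2·y_dye = 28; 6·y_cotton + 1·y_dye = 63.5.
→ y_cotton = 9 and y_dye = 9.5.
poplin enters the basis when its profit ≥ yᵀa₃ = 9·3 + 9.5·3 = 55.5.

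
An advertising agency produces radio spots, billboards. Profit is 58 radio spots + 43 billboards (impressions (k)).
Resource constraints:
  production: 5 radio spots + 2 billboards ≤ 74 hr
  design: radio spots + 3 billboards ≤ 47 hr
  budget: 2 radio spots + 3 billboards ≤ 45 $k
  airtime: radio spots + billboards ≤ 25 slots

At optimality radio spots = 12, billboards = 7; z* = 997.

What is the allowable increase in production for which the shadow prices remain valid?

Binding constraints: production, budget. The basis is B = [[5,2],[2,3]] with det 11.
Per unit increase in production, x* moves by d = (0.2727, -0.1818).
The basis stays optimal until billboards reaches 0; allowable increase = 38.5 hr.

38.5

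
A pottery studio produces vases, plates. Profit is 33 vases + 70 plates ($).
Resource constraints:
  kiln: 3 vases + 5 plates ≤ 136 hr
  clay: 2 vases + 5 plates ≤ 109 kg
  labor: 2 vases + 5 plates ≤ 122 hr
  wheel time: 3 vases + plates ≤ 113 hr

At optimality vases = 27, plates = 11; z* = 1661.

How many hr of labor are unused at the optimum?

13

labor used = 2·27 + 5·11 = 109; slack = 122 − 109 = 13.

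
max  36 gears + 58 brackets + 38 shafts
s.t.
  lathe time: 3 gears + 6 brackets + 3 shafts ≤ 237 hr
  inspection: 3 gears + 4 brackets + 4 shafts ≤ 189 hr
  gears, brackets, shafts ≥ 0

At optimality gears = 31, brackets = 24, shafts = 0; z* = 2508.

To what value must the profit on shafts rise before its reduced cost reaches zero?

Both lathe time and inspection are binding at x*.
Dual feasibility on the basic columns requires 3·y_lathe time + 3·y_inspection = 36, 6·y_lathe time + 4·y_inspection = 58.
→ y_lathe time = 5 and y_inspection = 7.
shafts enters the basis when its profit ≥ yᵀa₃ = 5·3 + 7·4 = 43.

43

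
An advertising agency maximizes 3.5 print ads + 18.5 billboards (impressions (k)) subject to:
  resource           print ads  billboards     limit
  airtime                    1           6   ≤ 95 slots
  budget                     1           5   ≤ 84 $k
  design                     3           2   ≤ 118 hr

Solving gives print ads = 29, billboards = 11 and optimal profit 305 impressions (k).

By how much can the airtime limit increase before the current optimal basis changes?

5.8

Binding constraints: airtime, budget. The basis is B = [[1,6],[1,5]] with det -1.
Per unit increase in airtime, x* moves by d = (-5, 1).
The basis stays optimal until print ads reaches 0; allowable increase = 5.8 slots.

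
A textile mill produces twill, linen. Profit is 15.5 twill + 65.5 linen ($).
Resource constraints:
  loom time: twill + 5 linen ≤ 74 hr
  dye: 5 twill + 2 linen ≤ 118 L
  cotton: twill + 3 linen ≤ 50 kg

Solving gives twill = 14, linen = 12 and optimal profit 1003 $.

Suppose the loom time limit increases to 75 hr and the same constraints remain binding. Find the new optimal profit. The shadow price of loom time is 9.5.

1012.5

Δb = 1, so new z* = 1003 + (9.5)·(1) = 1003 + 9.5 = 1012.5.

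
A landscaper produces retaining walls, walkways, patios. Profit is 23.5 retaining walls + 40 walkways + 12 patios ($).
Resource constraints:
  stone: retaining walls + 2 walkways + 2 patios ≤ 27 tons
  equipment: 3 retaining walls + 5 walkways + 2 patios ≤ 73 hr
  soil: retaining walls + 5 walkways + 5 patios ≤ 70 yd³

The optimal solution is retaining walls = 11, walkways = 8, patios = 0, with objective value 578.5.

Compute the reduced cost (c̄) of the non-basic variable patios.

At the optimum: stone uses 27 of 27 (binding); equipment uses 73 of 73 (binding); soil uses 51 of 70 (slack = 19).
Slack constraints have shadow price 0 (complementary slackness).
The binding rows give the dual system: 1·y_stone + 3·y_equipment = 23.5 and 2·y_stone + 5·y_equipment = 40.
→ y_stone = 2.5 and y_equipment = 7.
Reduced cost of patios: c₃ − yᵀa₃ = 12 − (2.5·2 + 7·2) = 12 − 19 = -7.

-7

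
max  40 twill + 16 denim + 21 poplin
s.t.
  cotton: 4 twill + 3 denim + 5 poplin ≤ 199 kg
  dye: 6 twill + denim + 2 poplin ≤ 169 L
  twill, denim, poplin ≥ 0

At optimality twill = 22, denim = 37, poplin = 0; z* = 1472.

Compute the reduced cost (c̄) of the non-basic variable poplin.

Check each constraint at x*: cotton 199/199 (tight); dye 169/169 (tight).
From A_Bᵀ y = c: 4·y_cotton + 6·y_dye = 40; 3·y_cotton + 1·y_dye = 16.
This yields shadow prices y_cotton = 4, y_dye = 4.
Reduced cost of poplin: c₃ − yᵀa₃ = 21 − (4·5 + 4·2) = 21 − 28 = -7.

-7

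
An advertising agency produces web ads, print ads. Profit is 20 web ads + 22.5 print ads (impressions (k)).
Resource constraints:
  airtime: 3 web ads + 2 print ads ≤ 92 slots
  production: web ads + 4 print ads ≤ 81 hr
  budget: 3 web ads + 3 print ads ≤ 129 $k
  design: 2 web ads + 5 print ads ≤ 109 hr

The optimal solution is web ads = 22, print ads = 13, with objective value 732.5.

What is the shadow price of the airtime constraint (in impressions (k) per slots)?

Binding: airtime and design. Non-binding: production (7 unused), budget (24 unused).
By complementary slackness, y = 0 for the non-binding constraints.
The binding rows give the dual system: 3·y_airtime + 2·y_design = 20 and 2·y_airtime + 5·y_design = 22.5.
Solving: y_airtime = 5, y_design = 2.5.
Shadow price of airtime = 5.

5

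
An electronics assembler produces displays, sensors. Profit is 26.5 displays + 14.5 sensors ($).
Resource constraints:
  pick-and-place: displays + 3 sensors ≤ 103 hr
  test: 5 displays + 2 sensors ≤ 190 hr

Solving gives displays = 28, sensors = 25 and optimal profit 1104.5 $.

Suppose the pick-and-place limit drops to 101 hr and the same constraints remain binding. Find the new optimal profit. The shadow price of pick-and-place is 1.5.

Δb = -2, so new z* = 1104.5 + (1.5)·(-2) = 1104.5 − 3 = 1101.5.

1101.5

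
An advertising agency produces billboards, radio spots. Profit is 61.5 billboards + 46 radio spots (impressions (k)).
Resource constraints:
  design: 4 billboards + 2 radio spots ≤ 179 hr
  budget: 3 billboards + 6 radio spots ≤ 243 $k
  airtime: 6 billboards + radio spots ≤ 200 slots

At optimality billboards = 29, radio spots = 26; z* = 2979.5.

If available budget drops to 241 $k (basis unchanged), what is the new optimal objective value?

Check each constraint at x*: design 168/179 (slack 11); budget 243/243 (tight); airtime 200/200 (tight).
By complementary slackness, y = 0 for the non-binding constraint.
The binding rows give the dual system: 3·y_budget + 6·y_airtime = 61.5 and 6·y_budget + 1·y_airtime = 46.
Solving: y_budget = 6.5, y_airtime = 7.
Δz = y_budget·Δb = 6.5 × (-2) = -13, so new z* = 2979.5 − 13 = 2966.5.

2966.5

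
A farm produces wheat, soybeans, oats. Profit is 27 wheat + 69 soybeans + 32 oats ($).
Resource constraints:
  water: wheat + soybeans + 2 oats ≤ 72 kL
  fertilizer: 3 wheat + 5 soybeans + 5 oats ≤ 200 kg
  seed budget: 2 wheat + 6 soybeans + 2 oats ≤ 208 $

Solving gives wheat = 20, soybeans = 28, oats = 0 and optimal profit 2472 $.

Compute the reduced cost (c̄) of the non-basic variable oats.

At the optimum: water uses 48 of 72 (slack = 24); fertilizer uses 200 of 200 (binding); seed budget uses 208 of 208 (binding).
Since water is not tight, its dual is 0.
From A_Bᵀ y = c: 3·y_fertilizer + 2·y_seed budget = 27; 5·y_fertilizer + 6·y_seed budget = 69.
This yields shadow prices y_fertilizer = 3, y_seed budget = 9.
Reduced cost of oats: c₃ − yᵀa₃ = 32 − (3·5 + 9·2) = 32 − 33 = -1.

-1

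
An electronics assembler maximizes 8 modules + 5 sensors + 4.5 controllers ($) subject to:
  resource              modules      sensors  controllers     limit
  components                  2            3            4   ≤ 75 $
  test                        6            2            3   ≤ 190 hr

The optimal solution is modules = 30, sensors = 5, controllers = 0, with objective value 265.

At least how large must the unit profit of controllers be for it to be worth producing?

7

Check each constraint at x*: components 75/75 (tight); test 190/190 (tight).
The binding rows give the dual system: 2·y_components + 6·y_test = 8 and 3·y_components + 2·y_test = 5.
Solving: y_components = 1, y_test = 1.
controllers enters the basis when its profit ≥ yᵀa₃ = 1·4 + 1·3 = 7.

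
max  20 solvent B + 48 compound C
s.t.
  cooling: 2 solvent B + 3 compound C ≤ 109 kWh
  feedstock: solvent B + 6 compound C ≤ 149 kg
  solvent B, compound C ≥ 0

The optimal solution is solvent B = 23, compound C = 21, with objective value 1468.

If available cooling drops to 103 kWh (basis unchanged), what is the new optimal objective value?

At the optimum: cooling uses 109 of 109 (binding); feedstock uses 149 of 149 (binding).
The binding rows give the dual system: 2·y_cooling + 1·y_feedstock = 20 and 3·y_cooling + 6·y_feedstock = 48.
Solving: y_cooling = 8, y_feedstock = 4.
Δz = y_cooling·Δb = 8 × (-6) = -48, so new z* = 1468 − 48 = 1420.

1420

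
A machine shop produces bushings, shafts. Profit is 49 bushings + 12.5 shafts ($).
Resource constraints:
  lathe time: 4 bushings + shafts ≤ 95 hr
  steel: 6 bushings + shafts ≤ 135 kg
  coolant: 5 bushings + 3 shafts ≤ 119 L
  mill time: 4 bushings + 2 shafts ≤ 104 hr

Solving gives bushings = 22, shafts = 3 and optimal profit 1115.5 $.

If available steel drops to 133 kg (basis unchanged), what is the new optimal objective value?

1102.5

At the optimum: lathe time uses 91 of 95 (slack = 4); steel uses 135 of 135 (binding); coolant uses 119 of 119 (binding); mill time uses 94 of 104 (slack = 10).
Slack constraints have shadow price 0 (complementary slackness).
From A_Bᵀ y = c: 6·y_steel + 5·y_coolant = 49; 1·y_steel + 3·y_coolant = 12.5.
This yields shadow prices y_steel = 6.5, y_coolant = 2.
Δz = y_steel·Δb = 6.5 × (-2) = -13, so new z* = 1115.5 − 13 = 1102.5.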